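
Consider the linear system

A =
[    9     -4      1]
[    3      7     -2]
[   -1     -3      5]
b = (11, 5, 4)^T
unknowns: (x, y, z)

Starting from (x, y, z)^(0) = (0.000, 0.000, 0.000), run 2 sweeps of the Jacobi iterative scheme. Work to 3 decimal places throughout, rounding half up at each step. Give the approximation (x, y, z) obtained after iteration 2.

(1.451, 0.419, 1.473)

Iteration 1:
  x = (11 - (-4)·0.000 - (1)·0.000) / (9) = 1.222
  y = (5 - (3)·0.000 - (-2)·0.000) / (7) = 0.714
  z = (4 - (-1)·0.000 - (-3)·0.000) / (5) = 0.800
Iteration 2:
  x = (11 - (-4)·0.714 - (1)·0.800) / (9) = 1.451
  y = (5 - (3)·1.222 - (-2)·0.800) / (7) = 0.419
  z = (4 - (-1)·1.222 - (-3)·0.714) / (5) = 1.473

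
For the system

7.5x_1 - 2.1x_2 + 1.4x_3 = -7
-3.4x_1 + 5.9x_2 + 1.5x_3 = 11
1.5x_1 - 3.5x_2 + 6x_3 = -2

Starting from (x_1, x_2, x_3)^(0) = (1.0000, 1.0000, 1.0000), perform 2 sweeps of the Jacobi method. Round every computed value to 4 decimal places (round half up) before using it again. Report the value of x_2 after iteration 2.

Iteration 1:
  x_1 = (-7 - (-2.1)·1.0000 - (1.4)·1.0000) / (7.5) = -0.8400
  x_2 = (11 - (-3.4)·1.0000 - (1.5)·1.0000) / (5.9) = 2.1864
  x_3 = (-2 - (1.5)·1.0000 - (-3.5)·1.0000) / (6) = 0.0000
Iteration 2:
  x_1 = (-7 - (-2.1)·2.1864 - (1.4)·0.0000) / (7.5) = -0.3211
  x_2 = (11 - (-3.4)·-0.8400 - (1.5)·0.0000) / (5.9) = 1.3803
  x_3 = (-2 - (1.5)·-0.8400 - (-3.5)·2.1864) / (6) = 1.1521

1.3803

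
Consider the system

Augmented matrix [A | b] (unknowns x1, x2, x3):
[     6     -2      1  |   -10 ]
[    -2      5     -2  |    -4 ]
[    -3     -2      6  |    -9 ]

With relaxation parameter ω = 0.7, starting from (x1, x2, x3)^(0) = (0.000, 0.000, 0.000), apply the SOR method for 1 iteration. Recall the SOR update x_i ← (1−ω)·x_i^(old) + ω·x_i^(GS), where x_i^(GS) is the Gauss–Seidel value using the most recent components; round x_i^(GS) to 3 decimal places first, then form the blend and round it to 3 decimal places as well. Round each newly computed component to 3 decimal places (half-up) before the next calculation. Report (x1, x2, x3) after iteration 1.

(-1.167, -0.887, -1.665)

Iteration 1:
  x1: GS value = (-10 - (-2)·0.000 - (1)·0.000) / (6) = -1.667;  x1 ← (1−ω)·0.000 + ω·-1.667 = -1.167
  x2: GS value = (-4 - (-2)·-1.167 - (-2)·0.000) / (5) = -1.267;  x2 ← (1−ω)·0.000 + ω·-1.267 = -0.887
  x3: GS value = (-9 - (-3)·-1.167 - (-2)·-0.887) / (6) = -2.379;  x3 ← (1−ω)·0.000 + ω·-2.379 = -1.665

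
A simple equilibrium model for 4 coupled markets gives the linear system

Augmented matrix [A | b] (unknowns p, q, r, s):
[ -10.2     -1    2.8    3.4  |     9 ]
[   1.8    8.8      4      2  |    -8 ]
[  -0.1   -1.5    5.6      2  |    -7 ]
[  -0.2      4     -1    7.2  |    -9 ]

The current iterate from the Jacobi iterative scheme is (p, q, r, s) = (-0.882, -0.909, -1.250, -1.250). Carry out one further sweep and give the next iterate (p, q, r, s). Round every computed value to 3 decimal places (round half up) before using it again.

(-1.553, 0.124, -1.063, -0.943)

One sweep:
  p = (9 - (-1)·-0.909 - (2.8)·-1.250 - (3.4)·-1.250) / (-10.2) = -1.553
  q = (-8 - (1.8)·-0.882 - (4)·-1.250 - (2)·-1.250) / (8.8) = 0.124
  r = (-7 - (-0.1)·-0.882 - (-1.5)·-0.909 - (2)·-1.250) / (5.6) = -1.063
  s = (-9 - (-0.2)·-0.882 - (4)·-0.909 - (-1)·-1.250) / (7.2) = -0.943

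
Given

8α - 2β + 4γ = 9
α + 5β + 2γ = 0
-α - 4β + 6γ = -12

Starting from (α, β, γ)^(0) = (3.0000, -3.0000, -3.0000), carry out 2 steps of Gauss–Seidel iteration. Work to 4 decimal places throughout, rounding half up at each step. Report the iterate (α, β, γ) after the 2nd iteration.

Iteration 1:
  α = (9 - (-2)·-3.0000 - (4)·-3.0000) / (8) = 1.8750
  β = (0 - (1)·1.8750 - (2)·-3.0000) / (5) = 0.8250
  γ = (-12 - (-1)·1.8750 - (-4)·0.8250) / (6) = -1.1375
Iteration 2:
  α = (9 - (-2)·0.8250 - (4)·-1.1375) / (8) = 1.9000
  β = (0 - (1)·1.9000 - (2)·-1.1375) / (5) = 0.0750
  γ = (-12 - (-1)·1.9000 - (-4)·0.0750) / (6) = -1.6333

(1.9000, 0.0750, -1.6333)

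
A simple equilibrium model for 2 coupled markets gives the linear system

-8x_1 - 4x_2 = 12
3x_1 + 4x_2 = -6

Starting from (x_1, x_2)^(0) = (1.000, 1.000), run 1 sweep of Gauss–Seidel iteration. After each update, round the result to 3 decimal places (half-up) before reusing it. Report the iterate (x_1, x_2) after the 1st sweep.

(-2.000, 0.000)

Iteration 1:
  x_1 = (12 - (-4)·1.000) / (-8) = -2.000
  x_2 = (-6 - (3)·-2.000) / (4) = 0.000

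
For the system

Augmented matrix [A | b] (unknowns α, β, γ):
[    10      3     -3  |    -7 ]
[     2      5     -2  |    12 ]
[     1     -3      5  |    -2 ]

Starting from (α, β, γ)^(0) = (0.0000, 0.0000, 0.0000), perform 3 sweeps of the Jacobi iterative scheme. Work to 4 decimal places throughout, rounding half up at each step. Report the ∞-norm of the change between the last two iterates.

0.9680

Iteration 1:
  α = (-7 - (3)·0.0000 - (-3)·0.0000) / (10) = -0.7000
  β = (12 - (2)·0.0000 - (-2)·0.0000) / (5) = 2.4000
  γ = (-2 - (1)·0.0000 - (-3)·0.0000) / (5) = -0.4000
Iteration 2:
  α = (-7 - (3)·2.4000 - (-3)·-0.4000) / (10) = -1.5400
  β = (12 - (2)·-0.7000 - (-2)·-0.4000) / (5) = 2.5200
  γ = (-2 - (1)·-0.7000 - (-3)·2.4000) / (5) = 1.1800
Iteration 3:
  α = (-7 - (3)·2.5200 - (-3)·1.1800) / (10) = -1.1020
  β = (12 - (2)·-1.5400 - (-2)·1.1800) / (5) = 3.4880
  γ = (-2 - (1)·-1.5400 - (-3)·2.5200) / (5) = 1.4200
Change: (0.4380, 0.9680, 0.2400) → max |·| = 0.9680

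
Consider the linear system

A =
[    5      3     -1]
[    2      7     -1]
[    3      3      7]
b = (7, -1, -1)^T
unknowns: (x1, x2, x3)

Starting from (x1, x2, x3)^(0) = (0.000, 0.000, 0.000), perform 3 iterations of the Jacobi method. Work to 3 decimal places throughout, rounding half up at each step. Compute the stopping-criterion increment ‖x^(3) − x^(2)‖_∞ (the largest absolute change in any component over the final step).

0.156

Iteration 1:
  x1 = (7 - (3)·0.000 - (-1)·0.000) / (5) = 1.400
  x2 = (-1 - (2)·0.000 - (-1)·0.000) / (7) = -0.143
  x3 = (-1 - (3)·0.000 - (3)·0.000) / (7) = -0.143
Iteration 2:
  x1 = (7 - (3)·-0.143 - (-1)·-0.143) / (5) = 1.457
  x2 = (-1 - (2)·1.400 - (-1)·-0.143) / (7) = -0.563
  x3 = (-1 - (3)·1.400 - (3)·-0.143) / (7) = -0.682
Iteration 3:
  x1 = (7 - (3)·-0.563 - (-1)·-0.682) / (5) = 1.601
  x2 = (-1 - (2)·1.457 - (-1)·-0.682) / (7) = -0.657
  x3 = (-1 - (3)·1.457 - (3)·-0.563) / (7) = -0.526
Change: (0.144, -0.094, 0.156) → max |·| = 0.156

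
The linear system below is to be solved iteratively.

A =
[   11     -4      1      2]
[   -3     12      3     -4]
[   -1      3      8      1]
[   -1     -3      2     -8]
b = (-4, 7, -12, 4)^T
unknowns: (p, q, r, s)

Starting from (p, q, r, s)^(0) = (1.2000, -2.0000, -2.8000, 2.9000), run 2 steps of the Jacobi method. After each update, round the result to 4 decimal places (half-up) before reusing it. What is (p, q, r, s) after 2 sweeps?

(0.7602, 0.2831, -2.5517, -1.5264)

Iteration 1:
  p = (-4 - (-4)·-2.0000 - (1)·-2.8000 - (2)·2.9000) / (11) = -1.3636
  q = (7 - (-3)·1.2000 - (3)·-2.8000 - (-4)·2.9000) / (12) = 2.5500
  r = (-12 - (-1)·1.2000 - (3)·-2.0000 - (1)·2.9000) / (8) = -0.9625
  s = (4 - (-1)·1.2000 - (-3)·-2.0000 - (2)·-2.8000) / (-8) = -0.6000
Iteration 2:
  p = (-4 - (-4)·2.5500 - (1)·-0.9625 - (2)·-0.6000) / (11) = 0.7602
  q = (7 - (-3)·-1.3636 - (3)·-0.9625 - (-4)·-0.6000) / (12) = 0.2831
  r = (-12 - (-1)·-1.3636 - (3)·2.5500 - (1)·-0.6000) / (8) = -2.5517
  s = (4 - (-1)·-1.3636 - (-3)·2.5500 - (2)·-0.9625) / (-8) = -1.5264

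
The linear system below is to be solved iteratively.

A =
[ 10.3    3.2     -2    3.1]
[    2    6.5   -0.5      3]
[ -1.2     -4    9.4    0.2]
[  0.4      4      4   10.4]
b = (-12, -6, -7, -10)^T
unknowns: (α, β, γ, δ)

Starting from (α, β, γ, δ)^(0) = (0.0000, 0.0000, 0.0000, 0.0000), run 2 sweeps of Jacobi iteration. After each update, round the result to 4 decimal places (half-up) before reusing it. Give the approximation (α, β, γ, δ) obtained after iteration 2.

Iteration 1:
  α = (-12 - (3.2)·0.0000 - (-2)·0.0000 - (3.1)·0.0000) / (10.3) = -1.1650
  β = (-6 - (2)·0.0000 - (-0.5)·0.0000 - (3)·0.0000) / (6.5) = -0.9231
  γ = (-7 - (-1.2)·0.0000 - (-4)·0.0000 - (0.2)·0.0000) / (9.4) = -0.7447
  δ = (-10 - (0.4)·0.0000 - (4)·0.0000 - (4)·0.0000) / (10.4) = -0.9615
Iteration 2:
  α = (-12 - (3.2)·-0.9231 - (-2)·-0.7447 - (3.1)·-0.9615) / (10.3) = -0.7335
  β = (-6 - (2)·-1.1650 - (-0.5)·-0.7447 - (3)·-0.9615) / (6.5) = -0.1781
  γ = (-7 - (-1.2)·-1.1650 - (-4)·-0.9231 - (0.2)·-0.9615) / (9.4) = -1.2658
  δ = (-10 - (0.4)·-1.1650 - (4)·-0.9231 - (4)·-0.7447) / (10.4) = -0.2753

(-0.7335, -0.1781, -1.2658, -0.2753)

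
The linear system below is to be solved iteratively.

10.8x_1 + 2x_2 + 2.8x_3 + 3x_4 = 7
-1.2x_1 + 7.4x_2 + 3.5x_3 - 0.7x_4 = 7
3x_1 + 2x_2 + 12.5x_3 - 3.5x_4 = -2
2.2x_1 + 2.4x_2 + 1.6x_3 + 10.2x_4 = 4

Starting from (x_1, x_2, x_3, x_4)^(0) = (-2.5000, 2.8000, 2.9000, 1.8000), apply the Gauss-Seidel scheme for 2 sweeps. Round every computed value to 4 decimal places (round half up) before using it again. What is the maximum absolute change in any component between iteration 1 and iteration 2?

1.4992

Iteration 1:
  x_1 = (7 - (2)·2.8000 - (2.8)·2.9000 - (3)·1.8000) / (10.8) = -1.1222
  x_2 = (7 - (-1.2)·-1.1222 - (3.5)·2.9000 - (-0.7)·1.8000) / (7.4) = -0.4374
  x_3 = (-2 - (3)·-1.1222 - (2)·-0.4374 - (-3.5)·1.8000) / (12.5) = 0.6833
  x_4 = (4 - (2.2)·-1.1222 - (2.4)·-0.4374 - (1.6)·0.6833) / (10.2) = 0.6299
Iteration 2:
  x_1 = (7 - (2)·-0.4374 - (2.8)·0.6833 - (3)·0.6299) / (10.8) = 0.3770
  x_2 = (7 - (-1.2)·0.3770 - (3.5)·0.6833 - (-0.7)·0.6299) / (7.4) = 0.7435
  x_3 = (-2 - (3)·0.3770 - (2)·0.7435 - (-3.5)·0.6299) / (12.5) = -0.1931
  x_4 = (4 - (2.2)·0.3770 - (2.4)·0.7435 - (1.6)·-0.1931) / (10.2) = 0.1662
Change: (1.4992, 1.1809, -0.8764, -0.4637) → max |·| = 1.4992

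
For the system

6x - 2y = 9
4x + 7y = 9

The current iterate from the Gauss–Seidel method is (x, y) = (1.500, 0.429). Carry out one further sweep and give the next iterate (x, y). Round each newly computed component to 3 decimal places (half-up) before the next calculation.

(1.643, 0.347)

One sweep:
  x = (9 - (-2)·0.429) / (6) = 1.643
  y = (9 - (4)·1.643) / (7) = 0.347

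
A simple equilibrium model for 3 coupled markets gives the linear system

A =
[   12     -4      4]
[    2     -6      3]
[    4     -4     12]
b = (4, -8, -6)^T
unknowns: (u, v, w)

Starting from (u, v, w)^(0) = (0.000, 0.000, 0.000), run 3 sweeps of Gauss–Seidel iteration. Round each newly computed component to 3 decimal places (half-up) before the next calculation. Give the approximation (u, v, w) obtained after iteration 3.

(0.941, 1.513, -0.309)

Iteration 1:
  u = (4 - (-4)·0.000 - (4)·0.000) / (12) = 0.333
  v = (-8 - (2)·0.333 - (3)·0.000) / (-6) = 1.444
  w = (-6 - (4)·0.333 - (-4)·1.444) / (12) = -0.130
Iteration 2:
  u = (4 - (-4)·1.444 - (4)·-0.130) / (12) = 0.858
  v = (-8 - (2)·0.858 - (3)·-0.130) / (-6) = 1.554
  w = (-6 - (4)·0.858 - (-4)·1.554) / (12) = -0.268
Iteration 3:
  u = (4 - (-4)·1.554 - (4)·-0.268) / (12) = 0.941
  v = (-8 - (2)·0.941 - (3)·-0.268) / (-6) = 1.513
  w = (-6 - (4)·0.941 - (-4)·1.513) / (12) = -0.309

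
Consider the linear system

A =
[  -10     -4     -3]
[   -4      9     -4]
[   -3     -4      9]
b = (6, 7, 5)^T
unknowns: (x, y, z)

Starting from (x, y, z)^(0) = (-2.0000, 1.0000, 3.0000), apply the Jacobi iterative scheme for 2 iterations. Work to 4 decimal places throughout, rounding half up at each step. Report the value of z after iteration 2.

Iteration 1:
  x = (6 - (-4)·1.0000 - (-3)·3.0000) / (-10) = -1.9000
  y = (7 - (-4)·-2.0000 - (-4)·3.0000) / (9) = 1.2222
  z = (5 - (-3)·-2.0000 - (-4)·1.0000) / (9) = 0.3333
Iteration 2:
  x = (6 - (-4)·1.2222 - (-3)·0.3333) / (-10) = -1.1889
  y = (7 - (-4)·-1.9000 - (-4)·0.3333) / (9) = 0.0815
  z = (5 - (-3)·-1.9000 - (-4)·1.2222) / (9) = 0.4654

0.4654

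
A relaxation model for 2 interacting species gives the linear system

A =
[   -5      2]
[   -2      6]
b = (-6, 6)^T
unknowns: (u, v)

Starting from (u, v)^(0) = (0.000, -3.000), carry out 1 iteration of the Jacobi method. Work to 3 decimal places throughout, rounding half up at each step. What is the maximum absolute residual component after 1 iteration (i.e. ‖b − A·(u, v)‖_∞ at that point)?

8.000

Iteration 1:
  u = (-6 - (2)·-3.000) / (-5) = 0.000
  v = (6 - (-2)·0.000) / (6) = 1.000
Residual b − A·x = (-8.000, 0.000); ∞-norm = 8.000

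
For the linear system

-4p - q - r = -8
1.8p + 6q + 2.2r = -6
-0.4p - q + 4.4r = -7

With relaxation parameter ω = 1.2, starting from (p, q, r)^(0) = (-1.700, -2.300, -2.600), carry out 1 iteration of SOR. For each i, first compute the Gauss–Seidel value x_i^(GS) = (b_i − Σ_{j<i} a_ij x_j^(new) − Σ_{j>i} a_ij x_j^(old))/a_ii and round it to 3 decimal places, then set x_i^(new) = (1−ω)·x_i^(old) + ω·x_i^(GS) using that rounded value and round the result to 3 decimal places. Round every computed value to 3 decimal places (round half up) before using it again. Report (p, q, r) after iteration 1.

(4.210, -1.112, -1.233)

Iteration 1:
  p: GS value = (-8 - (-1)·-2.300 - (-1)·-2.600) / (-4) = 3.225;  p ← (1−ω)·-1.700 + ω·3.225 = 4.210
  q: GS value = (-6 - (1.8)·4.210 - (2.2)·-2.600) / (6) = -1.310;  q ← (1−ω)·-2.300 + ω·-1.310 = -1.112
  r: GS value = (-7 - (-0.4)·4.210 - (-1)·-1.112) / (4.4) = -1.461;  r ← (1−ω)·-2.600 + ω·-1.461 = -1.233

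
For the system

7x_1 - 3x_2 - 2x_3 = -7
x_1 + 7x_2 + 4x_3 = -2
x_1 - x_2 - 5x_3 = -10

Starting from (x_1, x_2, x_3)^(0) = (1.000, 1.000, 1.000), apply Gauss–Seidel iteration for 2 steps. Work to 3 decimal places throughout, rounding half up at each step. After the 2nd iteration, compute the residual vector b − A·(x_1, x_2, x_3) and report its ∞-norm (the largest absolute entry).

Iteration 1:
  x_1 = (-7 - (-3)·1.000 - (-2)·1.000) / (7) = -0.286
  x_2 = (-2 - (1)·-0.286 - (4)·1.000) / (7) = -0.816
  x_3 = (-10 - (1)·-0.286 - (-1)·-0.816) / (-5) = 2.106
Iteration 2:
  x_1 = (-7 - (-3)·-0.816 - (-2)·2.106) / (7) = -0.748
  x_2 = (-2 - (1)·-0.748 - (4)·2.106) / (7) = -1.382
  x_3 = (-10 - (1)·-0.748 - (-1)·-1.382) / (-5) = 2.127
Residual b − A·x = (-1.656, -0.086, 0.001); ∞-norm = 1.656

1.656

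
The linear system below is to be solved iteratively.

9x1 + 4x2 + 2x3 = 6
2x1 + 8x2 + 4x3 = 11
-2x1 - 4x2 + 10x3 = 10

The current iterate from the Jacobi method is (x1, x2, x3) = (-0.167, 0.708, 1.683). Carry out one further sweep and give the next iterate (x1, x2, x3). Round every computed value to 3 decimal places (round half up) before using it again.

One sweep:
  x1 = (6 - (4)·0.708 - (2)·1.683) / (9) = -0.022
  x2 = (11 - (2)·-0.167 - (4)·1.683) / (8) = 0.575
  x3 = (10 - (-2)·-0.167 - (-4)·0.708) / (10) = 1.250

(-0.022, 0.575, 1.250)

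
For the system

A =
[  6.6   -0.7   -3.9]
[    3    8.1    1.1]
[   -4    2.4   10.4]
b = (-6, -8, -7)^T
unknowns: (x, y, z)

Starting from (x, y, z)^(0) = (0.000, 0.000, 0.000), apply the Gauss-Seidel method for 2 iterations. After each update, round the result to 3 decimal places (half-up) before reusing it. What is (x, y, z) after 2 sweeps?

Iteration 1:
  x = (-6 - (-0.7)·0.000 - (-3.9)·0.000) / (6.6) = -0.909
  y = (-8 - (3)·-0.909 - (1.1)·0.000) / (8.1) = -0.651
  z = (-7 - (-4)·-0.909 - (2.4)·-0.651) / (10.4) = -0.872
Iteration 2:
  x = (-6 - (-0.7)·-0.651 - (-3.9)·-0.872) / (6.6) = -1.493
  y = (-8 - (3)·-1.493 - (1.1)·-0.872) / (8.1) = -0.316
  z = (-7 - (-4)·-1.493 - (2.4)·-0.316) / (10.4) = -1.174

(-1.493, -0.316, -1.174)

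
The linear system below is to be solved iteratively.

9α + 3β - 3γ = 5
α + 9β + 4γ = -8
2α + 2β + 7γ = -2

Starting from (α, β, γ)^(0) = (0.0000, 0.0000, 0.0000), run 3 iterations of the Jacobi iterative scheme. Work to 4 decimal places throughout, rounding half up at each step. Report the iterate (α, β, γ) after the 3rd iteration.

Iteration 1:
  α = (5 - (3)·0.0000 - (-3)·0.0000) / (9) = 0.5556
  β = (-8 - (1)·0.0000 - (4)·0.0000) / (9) = -0.8889
  γ = (-2 - (2)·0.0000 - (2)·0.0000) / (7) = -0.2857
Iteration 2:
  α = (5 - (3)·-0.8889 - (-3)·-0.2857) / (9) = 0.7566
  β = (-8 - (1)·0.5556 - (4)·-0.2857) / (9) = -0.8236
  γ = (-2 - (2)·0.5556 - (2)·-0.8889) / (7) = -0.1905
Iteration 3:
  α = (5 - (3)·-0.8236 - (-3)·-0.1905) / (9) = 0.7666
  β = (-8 - (1)·0.7566 - (4)·-0.1905) / (9) = -0.8883
  γ = (-2 - (2)·0.7566 - (2)·-0.8236) / (7) = -0.2666

(0.7666, -0.8883, -0.2666)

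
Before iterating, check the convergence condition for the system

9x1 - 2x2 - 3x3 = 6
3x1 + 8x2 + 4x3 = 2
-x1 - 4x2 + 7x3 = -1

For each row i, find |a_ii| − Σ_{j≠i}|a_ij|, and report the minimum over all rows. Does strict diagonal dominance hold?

row 1: |9| − (2+3) = 4
row 2: |8| − (3+4) = 1
row 3: |7| − (1+4) = 2
minimum over rows = 1 → strictly diagonally dominant (convergence guaranteed)

1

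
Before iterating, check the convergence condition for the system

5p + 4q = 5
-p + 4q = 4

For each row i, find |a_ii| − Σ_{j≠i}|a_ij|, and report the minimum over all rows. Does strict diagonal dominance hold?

1

row 1: |5| − (4) = 1
row 2: |4| − (1) = 3
minimum over rows = 1 → strictly diagonally dominant (convergence guaranteed)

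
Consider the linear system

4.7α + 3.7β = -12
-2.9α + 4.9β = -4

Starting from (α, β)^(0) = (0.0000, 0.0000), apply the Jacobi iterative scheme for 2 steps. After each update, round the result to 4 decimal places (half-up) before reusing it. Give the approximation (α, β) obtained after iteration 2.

Iteration 1:
  α = (-12 - (3.7)·0.0000) / (4.7) = -2.5532
  β = (-4 - (-2.9)·0.0000) / (4.9) = -0.8163
Iteration 2:
  α = (-12 - (3.7)·-0.8163) / (4.7) = -1.9106
  β = (-4 - (-2.9)·-2.5532) / (4.9) = -2.3274

(-1.9106, -2.3274)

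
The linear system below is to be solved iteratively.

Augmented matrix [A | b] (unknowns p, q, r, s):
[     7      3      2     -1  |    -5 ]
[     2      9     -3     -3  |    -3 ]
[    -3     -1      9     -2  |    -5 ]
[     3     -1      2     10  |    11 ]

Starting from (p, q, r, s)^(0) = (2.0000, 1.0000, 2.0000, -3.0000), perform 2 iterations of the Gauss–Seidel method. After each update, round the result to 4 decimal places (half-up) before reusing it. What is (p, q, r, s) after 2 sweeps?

Iteration 1:
  p = (-5 - (3)·1.0000 - (2)·2.0000 - (-1)·-3.0000) / (7) = -2.1429
  q = (-3 - (2)·-2.1429 - (-3)·2.0000 - (-3)·-3.0000) / (9) = -0.1905
  r = (-5 - (-3)·-2.1429 - (-1)·-0.1905 - (-2)·-3.0000) / (9) = -1.9577
  s = (11 - (3)·-2.1429 - (-1)·-0.1905 - (2)·-1.9577) / (10) = 2.1154
Iteration 2:
  p = (-5 - (3)·-0.1905 - (2)·-1.9577 - (-1)·2.1154) / (7) = 0.2289
  q = (-3 - (2)·0.2289 - (-3)·-1.9577 - (-3)·2.1154) / (9) = -0.3316
  r = (-5 - (-3)·0.2289 - (-1)·-0.3316 - (-2)·2.1154) / (9) = -0.0460
  s = (11 - (3)·0.2289 - (-1)·-0.3316 - (2)·-0.0460) / (10) = 1.0074

(0.2289, -0.3316, -0.0460, 1.0074)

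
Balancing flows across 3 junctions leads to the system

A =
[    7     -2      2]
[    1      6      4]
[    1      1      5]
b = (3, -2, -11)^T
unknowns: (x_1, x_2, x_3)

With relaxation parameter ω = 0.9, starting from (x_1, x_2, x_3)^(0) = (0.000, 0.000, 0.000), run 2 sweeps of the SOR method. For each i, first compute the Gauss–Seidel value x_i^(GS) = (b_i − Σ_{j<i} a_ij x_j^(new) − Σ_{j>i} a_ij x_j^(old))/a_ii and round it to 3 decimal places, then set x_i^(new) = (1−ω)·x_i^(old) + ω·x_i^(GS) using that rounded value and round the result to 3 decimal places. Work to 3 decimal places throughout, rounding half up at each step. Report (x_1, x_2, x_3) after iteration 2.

(0.842, 0.729, -2.461)

Iteration 1:
  x_1: GS value = (3 - (-2)·0.000 - (2)·0.000) / (7) = 0.429;  x_1 ← (1−ω)·0.000 + ω·0.429 = 0.386
  x_2: GS value = (-2 - (1)·0.386 - (4)·0.000) / (6) = -0.398;  x_2 ← (1−ω)·0.000 + ω·-0.398 = -0.358
  x_3: GS value = (-11 - (1)·0.386 - (1)·-0.358) / (5) = -2.206;  x_3 ← (1−ω)·0.000 + ω·-2.206 = -1.985
Iteration 2:
  x_1: GS value = (3 - (-2)·-0.358 - (2)·-1.985) / (7) = 0.893;  x_1 ← (1−ω)·0.386 + ω·0.893 = 0.842
  x_2: GS value = (-2 - (1)·0.842 - (4)·-1.985) / (6) = 0.850;  x_2 ← (1−ω)·-0.358 + ω·0.850 = 0.729
  x_3: GS value = (-11 - (1)·0.842 - (1)·0.729) / (5) = -2.514;  x_3 ← (1−ω)·-1.985 + ω·-2.514 = -2.461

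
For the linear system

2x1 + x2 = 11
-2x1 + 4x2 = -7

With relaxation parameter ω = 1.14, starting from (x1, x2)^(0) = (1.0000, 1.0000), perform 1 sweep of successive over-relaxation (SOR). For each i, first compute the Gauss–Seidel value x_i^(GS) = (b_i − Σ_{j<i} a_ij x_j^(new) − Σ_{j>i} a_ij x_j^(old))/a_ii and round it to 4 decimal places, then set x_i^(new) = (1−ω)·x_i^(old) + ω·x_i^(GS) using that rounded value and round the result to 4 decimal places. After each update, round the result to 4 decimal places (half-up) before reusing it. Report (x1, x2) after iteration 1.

(5.5600, 1.0342)

Iteration 1:
  x1: GS value = (11 - (1)·1.0000) / (2) = 5.0000;  x1 ← (1−ω)·1.0000 + ω·5.0000 = 5.5600
  x2: GS value = (-7 - (-2)·5.5600) / (4) = 1.0300;  x2 ← (1−ω)·1.0000 + ω·1.0300 = 1.0342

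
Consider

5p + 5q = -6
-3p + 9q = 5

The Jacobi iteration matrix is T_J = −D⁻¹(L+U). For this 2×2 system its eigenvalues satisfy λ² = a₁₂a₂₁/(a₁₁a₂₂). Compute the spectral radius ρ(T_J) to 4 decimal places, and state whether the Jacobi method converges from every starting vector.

a₁₂a₂₁/(a₁₁a₂₂) = (5)·(-3) / ((5)·(9)) = -0.333333
ρ = √|-0.333333| = √0.333333 = 0.5774
ρ < 1, so Jacobi converges

0.5774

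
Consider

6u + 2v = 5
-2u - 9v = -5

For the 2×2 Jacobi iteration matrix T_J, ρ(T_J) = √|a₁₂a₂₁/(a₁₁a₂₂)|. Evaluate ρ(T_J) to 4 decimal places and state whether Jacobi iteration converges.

a₁₂a₂₁/(a₁₁a₂₂) = (2)·(-2) / ((6)·(-9)) = 0.074074
ρ = √|0.074074| = √0.074074 = 0.2722
ρ < 1, so Jacobi converges

0.2722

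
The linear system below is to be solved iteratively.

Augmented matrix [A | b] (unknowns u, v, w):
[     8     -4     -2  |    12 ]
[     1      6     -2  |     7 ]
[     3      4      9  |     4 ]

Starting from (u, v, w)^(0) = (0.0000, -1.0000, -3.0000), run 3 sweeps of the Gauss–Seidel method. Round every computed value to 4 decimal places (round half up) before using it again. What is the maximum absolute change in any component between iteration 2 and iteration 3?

Iteration 1:
  u = (12 - (-4)·-1.0000 - (-2)·-3.0000) / (8) = 0.2500
  v = (7 - (1)·0.2500 - (-2)·-3.0000) / (6) = 0.1250
  w = (4 - (3)·0.2500 - (4)·0.1250) / (9) = 0.3056
Iteration 2:
  u = (12 - (-4)·0.1250 - (-2)·0.3056) / (8) = 1.6389
  v = (7 - (1)·1.6389 - (-2)·0.3056) / (6) = 0.9954
  w = (4 - (3)·1.6389 - (4)·0.9954) / (9) = -0.5443
Iteration 3:
  u = (12 - (-4)·0.9954 - (-2)·-0.5443) / (8) = 1.8616
  v = (7 - (1)·1.8616 - (-2)·-0.5443) / (6) = 0.6750
  w = (4 - (3)·1.8616 - (4)·0.6750) / (9) = -0.4761
Change: (0.2227, -0.3204, 0.0682) → max |·| = 0.3204

0.3204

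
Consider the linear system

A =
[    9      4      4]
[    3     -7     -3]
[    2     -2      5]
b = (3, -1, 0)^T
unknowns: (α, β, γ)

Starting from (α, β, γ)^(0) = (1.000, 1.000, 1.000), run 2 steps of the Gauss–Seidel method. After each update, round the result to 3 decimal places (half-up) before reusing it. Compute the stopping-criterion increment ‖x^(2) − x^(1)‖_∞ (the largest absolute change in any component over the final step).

1.116

Iteration 1:
  α = (3 - (4)·1.000 - (4)·1.000) / (9) = -0.556
  β = (-1 - (3)·-0.556 - (-3)·1.000) / (-7) = -0.524
  γ = (0 - (2)·-0.556 - (-2)·-0.524) / (5) = 0.013
Iteration 2:
  α = (3 - (4)·-0.524 - (4)·0.013) / (9) = 0.560
  β = (-1 - (3)·0.560 - (-3)·0.013) / (-7) = 0.377
  γ = (0 - (2)·0.560 - (-2)·0.377) / (5) = -0.073
Change: (1.116, 0.901, -0.086) → max |·| = 1.116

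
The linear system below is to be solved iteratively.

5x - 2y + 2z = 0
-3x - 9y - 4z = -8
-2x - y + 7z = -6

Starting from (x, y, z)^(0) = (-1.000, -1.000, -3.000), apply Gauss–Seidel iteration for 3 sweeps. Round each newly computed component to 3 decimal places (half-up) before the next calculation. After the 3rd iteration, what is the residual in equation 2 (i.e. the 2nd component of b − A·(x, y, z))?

Iteration 1:
  x = (0 - (-2)·-1.000 - (2)·-3.000) / (5) = 0.800
  y = (-8 - (-3)·0.800 - (-4)·-3.000) / (-9) = 1.956
  z = (-6 - (-2)·0.800 - (-1)·1.956) / (7) = -0.349
Iteration 2:
  x = (0 - (-2)·1.956 - (2)·-0.349) / (5) = 0.922
  y = (-8 - (-3)·0.922 - (-4)·-0.349) / (-9) = 0.737
  z = (-6 - (-2)·0.922 - (-1)·0.737) / (7) = -0.488
Iteration 3:
  x = (0 - (-2)·0.737 - (2)·-0.488) / (5) = 0.490
  y = (-8 - (-3)·0.490 - (-4)·-0.488) / (-9) = 0.942
  z = (-6 - (-2)·0.490 - (-1)·0.942) / (7) = -0.583
Residual b − A·x = (0.600, -0.384, 0.003)

-0.384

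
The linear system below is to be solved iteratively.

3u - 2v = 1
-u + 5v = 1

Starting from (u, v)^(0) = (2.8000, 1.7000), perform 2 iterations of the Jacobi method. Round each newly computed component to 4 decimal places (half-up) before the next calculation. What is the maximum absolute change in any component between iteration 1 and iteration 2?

0.6267

Iteration 1:
  u = (1 - (-2)·1.7000) / (3) = 1.4667
  v = (1 - (-1)·2.8000) / (5) = 0.7600
Iteration 2:
  u = (1 - (-2)·0.7600) / (3) = 0.8400
  v = (1 - (-1)·1.4667) / (5) = 0.4933
Change: (-0.6267, -0.2667) → max |·| = 0.6267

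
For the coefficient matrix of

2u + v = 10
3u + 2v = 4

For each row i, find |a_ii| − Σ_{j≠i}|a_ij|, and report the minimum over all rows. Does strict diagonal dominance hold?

-1

row 1: |2| − (1) = 1
row 2: |2| − (3) = -1
minimum over rows = -1 → not strictly diagonally dominant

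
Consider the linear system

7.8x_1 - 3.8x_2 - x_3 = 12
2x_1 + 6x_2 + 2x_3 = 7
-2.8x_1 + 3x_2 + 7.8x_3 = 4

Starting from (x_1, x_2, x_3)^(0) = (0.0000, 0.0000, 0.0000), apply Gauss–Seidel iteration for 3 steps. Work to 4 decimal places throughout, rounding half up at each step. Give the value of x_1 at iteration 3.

Iteration 1:
  x_1 = (12 - (-3.8)·0.0000 - (-1)·0.0000) / (7.8) = 1.5385
  x_2 = (7 - (2)·1.5385 - (2)·0.0000) / (6) = 0.6538
  x_3 = (4 - (-2.8)·1.5385 - (3)·0.6538) / (7.8) = 0.8136
Iteration 2:
  x_1 = (12 - (-3.8)·0.6538 - (-1)·0.8136) / (7.8) = 1.9613
  x_2 = (7 - (2)·1.9613 - (2)·0.8136) / (6) = 0.2417
  x_3 = (4 - (-2.8)·1.9613 - (3)·0.2417) / (7.8) = 1.1239
Iteration 3:
  x_1 = (12 - (-3.8)·0.2417 - (-1)·1.1239) / (7.8) = 1.8003
  x_2 = (7 - (2)·1.8003 - (2)·1.1239) / (6) = 0.1919
  x_3 = (4 - (-2.8)·1.8003 - (3)·0.1919) / (7.8) = 1.0853

1.8003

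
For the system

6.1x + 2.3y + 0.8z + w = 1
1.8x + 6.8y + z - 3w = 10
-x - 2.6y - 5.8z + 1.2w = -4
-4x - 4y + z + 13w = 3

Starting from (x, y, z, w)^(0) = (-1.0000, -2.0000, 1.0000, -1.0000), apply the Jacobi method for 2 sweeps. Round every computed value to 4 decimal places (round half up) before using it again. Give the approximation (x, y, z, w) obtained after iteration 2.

Iteration 1:
  x = (1 - (2.3)·-2.0000 - (0.8)·1.0000 - (1)·-1.0000) / (6.1) = 0.9508
  y = (10 - (1.8)·-1.0000 - (1)·1.0000 - (-3)·-1.0000) / (6.8) = 1.1471
  z = (-4 - (-1)·-1.0000 - (-2.6)·-2.0000 - (1.2)·-1.0000) / (-5.8) = 1.5517
  w = (3 - (-4)·-1.0000 - (-4)·-2.0000 - (1)·1.0000) / (13) = -0.7692
Iteration 2:
  x = (1 - (2.3)·1.1471 - (0.8)·1.5517 - (1)·-0.7692) / (6.1) = -0.3460
  y = (10 - (1.8)·0.9508 - (1)·1.5517 - (-3)·-0.7692) / (6.8) = 0.6514
  z = (-4 - (-1)·0.9508 - (-2.6)·1.1471 - (1.2)·-0.7692) / (-5.8) = -0.1476
  w = (3 - (-4)·0.9508 - (-4)·1.1471 - (1)·1.5517) / (13) = 0.7569

(-0.3460, 0.6514, -0.1476, 0.7569)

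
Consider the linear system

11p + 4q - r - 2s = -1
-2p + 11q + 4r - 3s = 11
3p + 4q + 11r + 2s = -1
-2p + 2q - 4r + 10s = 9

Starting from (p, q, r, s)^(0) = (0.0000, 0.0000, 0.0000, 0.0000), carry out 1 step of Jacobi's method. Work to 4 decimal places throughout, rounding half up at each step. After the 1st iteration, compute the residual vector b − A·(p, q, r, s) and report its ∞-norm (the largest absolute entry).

Iteration 1:
  p = (-1 - (4)·0.0000 - (-1)·0.0000 - (-2)·0.0000) / (11) = -0.0909
  q = (11 - (-2)·0.0000 - (4)·0.0000 - (-3)·0.0000) / (11) = 1.0000
  r = (-1 - (3)·0.0000 - (4)·0.0000 - (2)·0.0000) / (11) = -0.0909
  s = (9 - (-2)·0.0000 - (2)·0.0000 - (-4)·0.0000) / (10) = 0.9000
Residual b − A·x = (-2.2910, 2.8818, -5.5274, -2.5454); ∞-norm = 5.5274

5.5274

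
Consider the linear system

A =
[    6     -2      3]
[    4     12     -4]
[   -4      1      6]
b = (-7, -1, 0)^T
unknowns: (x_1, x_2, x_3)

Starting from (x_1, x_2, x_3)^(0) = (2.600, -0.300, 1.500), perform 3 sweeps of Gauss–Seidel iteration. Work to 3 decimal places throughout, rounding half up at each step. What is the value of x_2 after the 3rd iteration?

0.404

Iteration 1:
  x_1 = (-7 - (-2)·-0.300 - (3)·1.500) / (6) = -2.017
  x_2 = (-1 - (4)·-2.017 - (-4)·1.500) / (12) = 1.089
  x_3 = (0 - (-4)·-2.017 - (1)·1.089) / (6) = -1.526
Iteration 2:
  x_1 = (-7 - (-2)·1.089 - (3)·-1.526) / (6) = -0.041
  x_2 = (-1 - (4)·-0.041 - (-4)·-1.526) / (12) = -0.578
  x_3 = (0 - (-4)·-0.041 - (1)·-0.578) / (6) = 0.069
Iteration 3:
  x_1 = (-7 - (-2)·-0.578 - (3)·0.069) / (6) = -1.394
  x_2 = (-1 - (4)·-1.394 - (-4)·0.069) / (12) = 0.404
  x_3 = (0 - (-4)·-1.394 - (1)·0.404) / (6) = -0.997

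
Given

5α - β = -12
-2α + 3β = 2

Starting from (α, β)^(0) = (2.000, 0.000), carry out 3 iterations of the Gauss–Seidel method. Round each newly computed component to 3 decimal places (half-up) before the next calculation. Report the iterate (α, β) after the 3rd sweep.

(-2.612, -1.075)

Iteration 1:
  α = (-12 - (-1)·0.000) / (5) = -2.400
  β = (2 - (-2)·-2.400) / (3) = -0.933
Iteration 2:
  α = (-12 - (-1)·-0.933) / (5) = -2.587
  β = (2 - (-2)·-2.587) / (3) = -1.058
Iteration 3:
  α = (-12 - (-1)·-1.058) / (5) = -2.612
  β = (2 - (-2)·-2.612) / (3) = -1.075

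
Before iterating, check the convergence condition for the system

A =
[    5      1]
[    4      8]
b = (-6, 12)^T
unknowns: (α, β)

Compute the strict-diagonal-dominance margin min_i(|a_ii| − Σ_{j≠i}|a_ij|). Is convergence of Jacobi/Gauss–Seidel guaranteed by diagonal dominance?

4

row 1: |5| − (1) = 4
row 2: |8| − (4) = 4
minimum over rows = 4 → strictly diagonally dominant (convergence guaranteed)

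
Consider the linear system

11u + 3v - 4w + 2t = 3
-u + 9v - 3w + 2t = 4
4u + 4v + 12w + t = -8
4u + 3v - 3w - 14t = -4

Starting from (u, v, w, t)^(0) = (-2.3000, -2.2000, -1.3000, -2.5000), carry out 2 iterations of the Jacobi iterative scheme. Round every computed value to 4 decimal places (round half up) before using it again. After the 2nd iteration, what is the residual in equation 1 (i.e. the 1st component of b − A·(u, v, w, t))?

-12.1777

Iteration 1:
  u = (3 - (3)·-2.2000 - (-4)·-1.3000 - (2)·-2.5000) / (11) = 0.8545
  v = (4 - (-1)·-2.3000 - (-3)·-1.3000 - (2)·-2.5000) / (9) = 0.3111
  w = (-8 - (4)·-2.3000 - (4)·-2.2000 - (1)·-2.5000) / (12) = 1.0417
  t = (-4 - (4)·-2.3000 - (3)·-2.2000 - (-3)·-1.3000) / (-14) = -0.5643
Iteration 2:
  u = (3 - (3)·0.3111 - (-4)·1.0417 - (2)·-0.5643) / (11) = 0.6693
  v = (4 - (-1)·0.8545 - (-3)·1.0417 - (2)·-0.5643) / (9) = 1.0120
  w = (-8 - (4)·0.8545 - (4)·0.3111 - (1)·-0.5643) / (12) = -1.0082
  t = (-4 - (4)·0.8545 - (3)·0.3111 - (-3)·1.0417) / (-14) = 0.3733
Residual b − A·x = (-12.1777, -8.2099, -3.0001, -7.5116)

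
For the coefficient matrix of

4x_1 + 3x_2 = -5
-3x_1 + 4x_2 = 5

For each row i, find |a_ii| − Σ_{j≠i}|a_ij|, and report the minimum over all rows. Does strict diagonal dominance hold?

row 1: |4| − (3) = 1
row 2: |4| − (3) = 1
minimum over rows = 1 → strictly diagonally dominant (convergence guaranteed)

1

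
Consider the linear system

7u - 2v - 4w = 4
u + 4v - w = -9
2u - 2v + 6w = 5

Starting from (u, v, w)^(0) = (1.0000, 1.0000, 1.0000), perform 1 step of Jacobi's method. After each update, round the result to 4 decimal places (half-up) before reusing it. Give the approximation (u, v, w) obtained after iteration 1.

Iteration 1:
  u = (4 - (-2)·1.0000 - (-4)·1.0000) / (7) = 1.4286
  v = (-9 - (1)·1.0000 - (-1)·1.0000) / (4) = -2.2500
  w = (5 - (2)·1.0000 - (-2)·1.0000) / (6) = 0.8333

(1.4286, -2.2500, 0.8333)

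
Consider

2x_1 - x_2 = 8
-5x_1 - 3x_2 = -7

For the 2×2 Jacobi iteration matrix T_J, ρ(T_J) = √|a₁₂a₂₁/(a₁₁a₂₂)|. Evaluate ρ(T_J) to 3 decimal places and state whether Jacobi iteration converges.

0.913

a₁₂a₂₁/(a₁₁a₂₂) = (-1)·(-5) / ((2)·(-3)) = -0.833333
ρ = √|-0.833333| = √0.833333 = 0.913
ρ < 1, so Jacobi converges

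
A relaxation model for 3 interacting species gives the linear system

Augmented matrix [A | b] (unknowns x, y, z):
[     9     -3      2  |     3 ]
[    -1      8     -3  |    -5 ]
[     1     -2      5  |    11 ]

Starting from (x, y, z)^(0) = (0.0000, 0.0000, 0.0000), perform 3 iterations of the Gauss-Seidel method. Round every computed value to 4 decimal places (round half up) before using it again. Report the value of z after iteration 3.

2.3149

Iteration 1:
  x = (3 - (-3)·0.0000 - (2)·0.0000) / (9) = 0.3333
  y = (-5 - (-1)·0.3333 - (-3)·0.0000) / (8) = -0.5833
  z = (11 - (1)·0.3333 - (-2)·-0.5833) / (5) = 1.9000
Iteration 2:
  x = (3 - (-3)·-0.5833 - (2)·1.9000) / (9) = -0.2833
  y = (-5 - (-1)·-0.2833 - (-3)·1.9000) / (8) = 0.0521
  z = (11 - (1)·-0.2833 - (-2)·0.0521) / (5) = 2.2775
Iteration 3:
  x = (3 - (-3)·0.0521 - (2)·2.2775) / (9) = -0.1554
  y = (-5 - (-1)·-0.1554 - (-3)·2.2775) / (8) = 0.2096
  z = (11 - (1)·-0.1554 - (-2)·0.2096) / (5) = 2.3149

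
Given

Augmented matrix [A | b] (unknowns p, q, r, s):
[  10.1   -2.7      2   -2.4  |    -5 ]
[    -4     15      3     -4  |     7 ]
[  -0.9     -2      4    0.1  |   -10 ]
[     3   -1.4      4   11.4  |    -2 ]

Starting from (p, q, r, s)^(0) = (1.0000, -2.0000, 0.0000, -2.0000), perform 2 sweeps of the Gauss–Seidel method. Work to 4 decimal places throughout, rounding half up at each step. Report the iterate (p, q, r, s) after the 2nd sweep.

(0.2692, 1.4693, -1.7354, 0.5431)

Iteration 1:
  p = (-5 - (-2.7)·-2.0000 - (2)·0.0000 - (-2.4)·-2.0000) / (10.1) = -1.5050
  q = (7 - (-4)·-1.5050 - (3)·0.0000 - (-4)·-2.0000) / (15) = -0.4680
  r = (-10 - (-0.9)·-1.5050 - (-2)·-0.4680 - (0.1)·-2.0000) / (4) = -3.0226
  s = (-2 - (3)·-1.5050 - (-1.4)·-0.4680 - (4)·-3.0226) / (11.4) = 1.2237
Iteration 2:
  p = (-5 - (-2.7)·-0.4680 - (2)·-3.0226 - (-2.4)·1.2237) / (10.1) = 0.2692
  q = (7 - (-4)·0.2692 - (3)·-3.0226 - (-4)·1.2237) / (15) = 1.4693
  r = (-10 - (-0.9)·0.2692 - (-2)·1.4693 - (0.1)·1.2237) / (4) = -1.7354
  s = (-2 - (3)·0.2692 - (-1.4)·1.4693 - (4)·-1.7354) / (11.4) = 0.5431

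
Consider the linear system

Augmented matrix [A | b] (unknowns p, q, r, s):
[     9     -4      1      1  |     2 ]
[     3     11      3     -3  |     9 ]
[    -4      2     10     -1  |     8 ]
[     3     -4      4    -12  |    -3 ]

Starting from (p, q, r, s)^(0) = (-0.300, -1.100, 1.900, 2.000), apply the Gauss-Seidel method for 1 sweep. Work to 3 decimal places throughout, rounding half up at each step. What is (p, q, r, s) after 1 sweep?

Iteration 1:
  p = (2 - (-4)·-1.100 - (1)·1.900 - (1)·2.000) / (9) = -0.700
  q = (9 - (3)·-0.700 - (3)·1.900 - (-3)·2.000) / (11) = 1.036
  r = (8 - (-4)·-0.700 - (2)·1.036 - (-1)·2.000) / (10) = 0.513
  s = (-3 - (3)·-0.700 - (-4)·1.036 - (4)·0.513) / (-12) = -0.099

(-0.700, 1.036, 0.513, -0.099)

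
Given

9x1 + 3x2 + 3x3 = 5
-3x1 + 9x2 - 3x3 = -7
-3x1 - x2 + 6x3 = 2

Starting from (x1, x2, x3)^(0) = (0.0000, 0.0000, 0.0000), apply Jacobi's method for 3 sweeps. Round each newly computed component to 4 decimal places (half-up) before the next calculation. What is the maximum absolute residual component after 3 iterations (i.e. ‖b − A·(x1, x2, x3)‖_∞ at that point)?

0.6670

Iteration 1:
  x1 = (5 - (3)·0.0000 - (3)·0.0000) / (9) = 0.5556
  x2 = (-7 - (-3)·0.0000 - (-3)·0.0000) / (9) = -0.7778
  x3 = (2 - (-3)·0.0000 - (-1)·0.0000) / (6) = 0.3333
Iteration 2:
  x1 = (5 - (3)·-0.7778 - (3)·0.3333) / (9) = 0.7037
  x2 = (-7 - (-3)·0.5556 - (-3)·0.3333) / (9) = -0.4815
  x3 = (2 - (-3)·0.5556 - (-1)·-0.7778) / (6) = 0.4815
Iteration 3:
  x1 = (5 - (3)·-0.4815 - (3)·0.4815) / (9) = 0.5556
  x2 = (-7 - (-3)·0.7037 - (-3)·0.4815) / (9) = -0.3827
  x3 = (2 - (-3)·0.7037 - (-1)·-0.4815) / (6) = 0.6049
Residual b − A·x = (-0.6670, -0.0742, -0.3453); ∞-norm = 0.6670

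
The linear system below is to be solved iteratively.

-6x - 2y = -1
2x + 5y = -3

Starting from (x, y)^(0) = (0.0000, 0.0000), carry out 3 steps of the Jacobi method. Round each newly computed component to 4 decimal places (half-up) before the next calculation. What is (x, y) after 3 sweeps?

Iteration 1:
  x = (-1 - (-2)·0.0000) / (-6) = 0.1667
  y = (-3 - (2)·0.0000) / (5) = -0.6000
Iteration 2:
  x = (-1 - (-2)·-0.6000) / (-6) = 0.3667
  y = (-3 - (2)·0.1667) / (5) = -0.6667
Iteration 3:
  x = (-1 - (-2)·-0.6667) / (-6) = 0.3889
  y = (-3 - (2)·0.3667) / (5) = -0.7467

(0.3889, -0.7467)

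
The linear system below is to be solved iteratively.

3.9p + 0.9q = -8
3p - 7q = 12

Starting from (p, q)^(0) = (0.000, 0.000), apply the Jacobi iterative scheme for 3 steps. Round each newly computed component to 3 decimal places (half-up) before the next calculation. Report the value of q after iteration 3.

Iteration 1:
  p = (-8 - (0.9)·0.000) / (3.9) = -2.051
  q = (12 - (3)·0.000) / (-7) = -1.714
Iteration 2:
  p = (-8 - (0.9)·-1.714) / (3.9) = -1.656
  q = (12 - (3)·-2.051) / (-7) = -2.593
Iteration 3:
  p = (-8 - (0.9)·-2.593) / (3.9) = -1.453
  q = (12 - (3)·-1.656) / (-7) = -2.424

-2.424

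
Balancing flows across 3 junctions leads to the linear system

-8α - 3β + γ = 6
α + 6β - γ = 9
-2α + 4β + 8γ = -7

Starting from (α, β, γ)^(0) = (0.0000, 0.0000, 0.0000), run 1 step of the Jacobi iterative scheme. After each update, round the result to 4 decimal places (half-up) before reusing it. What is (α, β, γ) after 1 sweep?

(-0.7500, 1.5000, -0.8750)

Iteration 1:
  α = (6 - (-3)·0.0000 - (1)·0.0000) / (-8) = -0.7500
  β = (9 - (1)·0.0000 - (-1)·0.0000) / (6) = 1.5000
  γ = (-7 - (-2)·0.0000 - (4)·0.0000) / (8) = -0.8750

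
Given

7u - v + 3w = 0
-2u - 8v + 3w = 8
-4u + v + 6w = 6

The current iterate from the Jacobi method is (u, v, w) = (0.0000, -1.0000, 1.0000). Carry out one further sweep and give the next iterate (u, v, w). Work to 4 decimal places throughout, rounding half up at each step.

(-0.5714, -0.6250, 1.1667)

One sweep:
  u = (0 - (-1)·-1.0000 - (3)·1.0000) / (7) = -0.5714
  v = (8 - (-2)·0.0000 - (3)·1.0000) / (-8) = -0.6250
  w = (6 - (-4)·0.0000 - (1)·-1.0000) / (6) = 1.1667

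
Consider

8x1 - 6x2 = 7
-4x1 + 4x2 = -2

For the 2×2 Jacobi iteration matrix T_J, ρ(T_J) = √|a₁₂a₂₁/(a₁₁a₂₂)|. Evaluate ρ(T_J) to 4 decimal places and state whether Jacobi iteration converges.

0.8660

a₁₂a₂₁/(a₁₁a₂₂) = (-6)·(-4) / ((8)·(4)) = 0.750000
ρ = √|0.750000| = √0.750000 = 0.8660
ρ < 1, so Jacobi converges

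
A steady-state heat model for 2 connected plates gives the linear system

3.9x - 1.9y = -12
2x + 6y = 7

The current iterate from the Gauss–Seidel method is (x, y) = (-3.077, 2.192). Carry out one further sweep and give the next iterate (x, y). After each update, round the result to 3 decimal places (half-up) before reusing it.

One sweep:
  x = (-12 - (-1.9)·2.192) / (3.9) = -2.009
  y = (7 - (2)·-2.009) / (6) = 1.836

(-2.009, 1.836)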